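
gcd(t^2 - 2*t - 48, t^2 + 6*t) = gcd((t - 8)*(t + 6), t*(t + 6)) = t + 6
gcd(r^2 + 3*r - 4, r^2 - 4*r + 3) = r - 1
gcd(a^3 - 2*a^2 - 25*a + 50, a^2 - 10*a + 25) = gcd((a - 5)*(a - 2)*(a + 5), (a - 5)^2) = a - 5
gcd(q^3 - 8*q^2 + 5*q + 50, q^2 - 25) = q - 5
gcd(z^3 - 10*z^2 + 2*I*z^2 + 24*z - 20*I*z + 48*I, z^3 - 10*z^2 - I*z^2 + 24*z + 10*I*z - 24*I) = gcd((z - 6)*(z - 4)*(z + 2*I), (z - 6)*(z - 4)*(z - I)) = z^2 - 10*z + 24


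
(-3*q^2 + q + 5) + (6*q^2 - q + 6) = 3*q^2 + 11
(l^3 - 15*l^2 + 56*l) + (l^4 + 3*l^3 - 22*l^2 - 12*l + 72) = l^4 + 4*l^3 - 37*l^2 + 44*l + 72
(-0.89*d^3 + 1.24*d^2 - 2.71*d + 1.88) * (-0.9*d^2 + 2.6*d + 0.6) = 0.801*d^5 - 3.43*d^4 + 5.129*d^3 - 7.994*d^2 + 3.262*d + 1.128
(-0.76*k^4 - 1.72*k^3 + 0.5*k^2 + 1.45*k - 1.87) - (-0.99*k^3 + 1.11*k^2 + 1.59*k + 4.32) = -0.76*k^4 - 0.73*k^3 - 0.61*k^2 - 0.14*k - 6.19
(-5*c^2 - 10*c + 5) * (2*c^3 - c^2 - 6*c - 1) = -10*c^5 - 15*c^4 + 50*c^3 + 60*c^2 - 20*c - 5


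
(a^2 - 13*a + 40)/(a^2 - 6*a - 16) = (a - 5)/(a + 2)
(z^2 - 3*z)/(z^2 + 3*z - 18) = z/(z + 6)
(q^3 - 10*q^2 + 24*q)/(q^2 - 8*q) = (q^2 - 10*q + 24)/(q - 8)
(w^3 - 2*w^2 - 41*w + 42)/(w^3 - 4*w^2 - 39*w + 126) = (w - 1)/(w - 3)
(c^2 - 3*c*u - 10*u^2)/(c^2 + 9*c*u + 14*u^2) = (c - 5*u)/(c + 7*u)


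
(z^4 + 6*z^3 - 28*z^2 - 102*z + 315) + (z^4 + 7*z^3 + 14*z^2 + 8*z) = 2*z^4 + 13*z^3 - 14*z^2 - 94*z + 315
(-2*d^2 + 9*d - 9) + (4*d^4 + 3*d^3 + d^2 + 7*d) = 4*d^4 + 3*d^3 - d^2 + 16*d - 9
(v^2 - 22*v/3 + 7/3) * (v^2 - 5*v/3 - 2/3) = v^4 - 9*v^3 + 125*v^2/9 + v - 14/9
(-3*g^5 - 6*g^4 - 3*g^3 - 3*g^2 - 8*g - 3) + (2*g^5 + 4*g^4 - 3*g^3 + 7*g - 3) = -g^5 - 2*g^4 - 6*g^3 - 3*g^2 - g - 6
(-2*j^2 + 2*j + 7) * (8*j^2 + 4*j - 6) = -16*j^4 + 8*j^3 + 76*j^2 + 16*j - 42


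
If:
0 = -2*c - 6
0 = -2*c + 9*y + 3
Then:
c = -3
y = -1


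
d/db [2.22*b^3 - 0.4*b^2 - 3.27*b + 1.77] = 6.66*b^2 - 0.8*b - 3.27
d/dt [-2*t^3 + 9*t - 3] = 9 - 6*t^2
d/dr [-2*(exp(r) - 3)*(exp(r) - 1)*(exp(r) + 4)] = (26 - 6*exp(2*r))*exp(r)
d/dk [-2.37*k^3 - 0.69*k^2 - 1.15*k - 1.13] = -7.11*k^2 - 1.38*k - 1.15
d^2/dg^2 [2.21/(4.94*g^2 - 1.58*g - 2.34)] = (107.863912*g^2 - 34.498984*g - 2.21*(9.88*g - 1.58)*(19.76*g - 3.16) - 51.093432)/(-4.94*g^2 + 1.58*g + 2.34)^3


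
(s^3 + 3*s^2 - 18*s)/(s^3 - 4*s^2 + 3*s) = (s + 6)/(s - 1)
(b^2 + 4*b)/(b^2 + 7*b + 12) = b/(b + 3)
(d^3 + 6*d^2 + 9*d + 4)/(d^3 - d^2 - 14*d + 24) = (d^2 + 2*d + 1)/(d^2 - 5*d + 6)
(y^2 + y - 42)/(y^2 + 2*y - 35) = (y - 6)/(y - 5)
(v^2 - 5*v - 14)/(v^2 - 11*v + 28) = (v + 2)/(v - 4)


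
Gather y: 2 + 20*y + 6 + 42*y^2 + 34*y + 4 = 42*y^2 + 54*y + 12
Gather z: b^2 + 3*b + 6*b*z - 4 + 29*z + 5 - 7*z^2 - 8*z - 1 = b^2 + 3*b - 7*z^2 + z*(6*b + 21)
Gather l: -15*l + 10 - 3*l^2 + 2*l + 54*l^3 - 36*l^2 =54*l^3 - 39*l^2 - 13*l + 10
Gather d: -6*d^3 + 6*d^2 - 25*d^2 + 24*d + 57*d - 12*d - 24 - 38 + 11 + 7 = -6*d^3 - 19*d^2 + 69*d - 44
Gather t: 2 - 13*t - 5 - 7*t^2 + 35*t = -7*t^2 + 22*t - 3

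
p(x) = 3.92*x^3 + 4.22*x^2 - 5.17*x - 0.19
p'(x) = 11.76*x^2 + 8.44*x - 5.17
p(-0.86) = 4.88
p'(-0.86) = -3.73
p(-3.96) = -156.97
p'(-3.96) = 145.82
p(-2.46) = -20.29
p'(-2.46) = 45.23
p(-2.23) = -11.15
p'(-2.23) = 34.49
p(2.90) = 115.91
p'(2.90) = 118.21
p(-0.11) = 0.42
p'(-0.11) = -5.96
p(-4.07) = -173.53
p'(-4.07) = 155.28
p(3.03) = 131.94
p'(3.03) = 128.37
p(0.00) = -0.19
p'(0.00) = -5.17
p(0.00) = -0.19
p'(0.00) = -5.17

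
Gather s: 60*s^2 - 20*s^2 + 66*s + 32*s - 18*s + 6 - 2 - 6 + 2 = 40*s^2 + 80*s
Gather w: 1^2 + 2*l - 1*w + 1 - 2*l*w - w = 2*l + w*(-2*l - 2) + 2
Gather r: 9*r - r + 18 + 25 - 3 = 8*r + 40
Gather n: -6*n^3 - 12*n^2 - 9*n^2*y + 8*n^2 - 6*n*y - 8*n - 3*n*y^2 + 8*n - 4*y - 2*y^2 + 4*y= -6*n^3 + n^2*(-9*y - 4) + n*(-3*y^2 - 6*y) - 2*y^2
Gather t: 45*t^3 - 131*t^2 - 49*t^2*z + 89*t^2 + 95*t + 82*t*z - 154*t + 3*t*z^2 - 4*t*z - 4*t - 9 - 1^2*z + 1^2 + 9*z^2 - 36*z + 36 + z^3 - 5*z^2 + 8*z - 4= 45*t^3 + t^2*(-49*z - 42) + t*(3*z^2 + 78*z - 63) + z^3 + 4*z^2 - 29*z + 24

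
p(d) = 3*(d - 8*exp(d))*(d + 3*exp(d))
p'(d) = 3*(1 - 8*exp(d))*(d + 3*exp(d)) + 3*(d - 8*exp(d))*(3*exp(d) + 1) = -15*d*exp(d) + 6*d - 144*exp(2*d) - 15*exp(d)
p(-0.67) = -12.36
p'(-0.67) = -44.26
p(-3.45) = 37.28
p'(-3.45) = -19.68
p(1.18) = -815.97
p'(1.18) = -1624.44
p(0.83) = -405.16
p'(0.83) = -815.31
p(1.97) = -3902.39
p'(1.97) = -7711.91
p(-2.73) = 24.72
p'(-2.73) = -15.30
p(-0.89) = -4.28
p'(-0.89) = -30.30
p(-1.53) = 8.62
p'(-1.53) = -14.21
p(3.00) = -29923.72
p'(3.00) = -59280.88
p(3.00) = -29923.72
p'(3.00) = -59280.88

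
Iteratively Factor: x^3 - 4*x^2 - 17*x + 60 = (x - 3)*(x^2 - x - 20) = (x - 5)*(x - 3)*(x + 4)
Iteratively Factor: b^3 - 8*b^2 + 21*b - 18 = (b - 3)*(b^2 - 5*b + 6) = (b - 3)^2*(b - 2)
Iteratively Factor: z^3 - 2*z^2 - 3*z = (z - 3)*(z^2 + z) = z*(z - 3)*(z + 1)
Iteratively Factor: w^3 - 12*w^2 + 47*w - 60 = (w - 5)*(w^2 - 7*w + 12) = (w - 5)*(w - 4)*(w - 3)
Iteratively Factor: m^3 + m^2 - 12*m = (m + 4)*(m^2 - 3*m) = m*(m + 4)*(m - 3)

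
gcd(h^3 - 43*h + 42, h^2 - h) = h - 1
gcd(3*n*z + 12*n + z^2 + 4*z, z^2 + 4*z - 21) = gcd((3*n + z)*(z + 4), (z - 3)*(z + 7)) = 1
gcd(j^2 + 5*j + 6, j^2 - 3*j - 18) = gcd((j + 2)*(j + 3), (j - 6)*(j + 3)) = j + 3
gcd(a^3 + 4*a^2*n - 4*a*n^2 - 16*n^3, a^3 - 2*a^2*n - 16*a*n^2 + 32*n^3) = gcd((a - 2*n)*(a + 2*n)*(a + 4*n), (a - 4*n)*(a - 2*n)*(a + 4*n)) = a^2 + 2*a*n - 8*n^2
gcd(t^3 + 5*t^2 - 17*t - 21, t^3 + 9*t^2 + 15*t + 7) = t^2 + 8*t + 7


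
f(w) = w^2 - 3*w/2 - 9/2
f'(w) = 2*w - 3/2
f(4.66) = 10.23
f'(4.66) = 7.82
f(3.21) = 0.99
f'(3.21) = 4.92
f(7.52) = 40.77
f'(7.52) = 13.54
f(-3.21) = 10.62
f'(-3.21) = -7.92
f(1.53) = -4.45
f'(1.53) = 1.56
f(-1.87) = 1.80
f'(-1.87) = -5.24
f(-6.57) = 48.52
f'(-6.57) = -14.64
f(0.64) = -5.05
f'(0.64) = -0.22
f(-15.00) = 243.00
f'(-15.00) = -31.50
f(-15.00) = 243.00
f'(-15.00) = -31.50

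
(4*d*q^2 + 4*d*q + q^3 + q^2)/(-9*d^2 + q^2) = q*(4*d*q + 4*d + q^2 + q)/(-9*d^2 + q^2)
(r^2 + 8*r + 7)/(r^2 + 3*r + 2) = (r + 7)/(r + 2)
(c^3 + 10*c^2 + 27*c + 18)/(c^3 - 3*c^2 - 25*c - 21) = (c + 6)/(c - 7)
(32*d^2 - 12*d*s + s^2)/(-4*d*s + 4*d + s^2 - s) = (-8*d + s)/(s - 1)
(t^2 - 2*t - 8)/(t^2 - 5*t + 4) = (t + 2)/(t - 1)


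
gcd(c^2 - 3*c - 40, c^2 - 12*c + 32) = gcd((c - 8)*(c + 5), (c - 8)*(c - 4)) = c - 8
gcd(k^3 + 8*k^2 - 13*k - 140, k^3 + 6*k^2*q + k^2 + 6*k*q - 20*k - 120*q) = k^2 + k - 20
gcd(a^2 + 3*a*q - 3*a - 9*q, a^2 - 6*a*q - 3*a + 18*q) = a - 3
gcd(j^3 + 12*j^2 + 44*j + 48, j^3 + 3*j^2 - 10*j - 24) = j^2 + 6*j + 8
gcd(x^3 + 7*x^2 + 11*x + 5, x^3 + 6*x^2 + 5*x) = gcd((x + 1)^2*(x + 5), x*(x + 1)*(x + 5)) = x^2 + 6*x + 5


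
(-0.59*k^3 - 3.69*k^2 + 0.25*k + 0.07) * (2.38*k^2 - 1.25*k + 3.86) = -1.4042*k^5 - 8.0447*k^4 + 2.9301*k^3 - 14.3893*k^2 + 0.8775*k + 0.2702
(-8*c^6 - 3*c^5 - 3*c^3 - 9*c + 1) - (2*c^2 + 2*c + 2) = -8*c^6 - 3*c^5 - 3*c^3 - 2*c^2 - 11*c - 1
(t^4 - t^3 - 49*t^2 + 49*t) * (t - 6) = t^5 - 7*t^4 - 43*t^3 + 343*t^2 - 294*t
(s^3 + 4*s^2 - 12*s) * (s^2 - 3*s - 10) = s^5 + s^4 - 34*s^3 - 4*s^2 + 120*s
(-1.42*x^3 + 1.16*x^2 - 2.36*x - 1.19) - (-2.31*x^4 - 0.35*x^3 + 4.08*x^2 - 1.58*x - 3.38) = 2.31*x^4 - 1.07*x^3 - 2.92*x^2 - 0.78*x + 2.19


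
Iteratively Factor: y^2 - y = (y - 1)*(y)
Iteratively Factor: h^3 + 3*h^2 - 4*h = (h - 1)*(h^2 + 4*h) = h*(h - 1)*(h + 4)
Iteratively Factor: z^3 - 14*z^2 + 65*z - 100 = (z - 5)*(z^2 - 9*z + 20) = (z - 5)^2*(z - 4)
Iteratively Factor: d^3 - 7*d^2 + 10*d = (d)*(d^2 - 7*d + 10) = d*(d - 5)*(d - 2)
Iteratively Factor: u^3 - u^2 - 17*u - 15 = (u - 5)*(u^2 + 4*u + 3) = (u - 5)*(u + 3)*(u + 1)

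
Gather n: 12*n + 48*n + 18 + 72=60*n + 90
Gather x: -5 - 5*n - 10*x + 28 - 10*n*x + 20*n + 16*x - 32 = 15*n + x*(6 - 10*n) - 9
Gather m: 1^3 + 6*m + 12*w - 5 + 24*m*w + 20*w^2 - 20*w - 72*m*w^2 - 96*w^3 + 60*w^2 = m*(-72*w^2 + 24*w + 6) - 96*w^3 + 80*w^2 - 8*w - 4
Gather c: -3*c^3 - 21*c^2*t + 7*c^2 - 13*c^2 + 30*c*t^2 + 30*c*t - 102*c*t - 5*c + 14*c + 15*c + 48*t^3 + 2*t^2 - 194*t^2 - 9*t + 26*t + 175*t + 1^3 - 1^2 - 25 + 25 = -3*c^3 + c^2*(-21*t - 6) + c*(30*t^2 - 72*t + 24) + 48*t^3 - 192*t^2 + 192*t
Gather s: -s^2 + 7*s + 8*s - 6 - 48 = -s^2 + 15*s - 54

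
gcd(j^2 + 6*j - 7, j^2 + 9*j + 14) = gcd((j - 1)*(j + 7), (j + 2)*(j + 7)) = j + 7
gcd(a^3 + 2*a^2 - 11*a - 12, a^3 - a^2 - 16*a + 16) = a + 4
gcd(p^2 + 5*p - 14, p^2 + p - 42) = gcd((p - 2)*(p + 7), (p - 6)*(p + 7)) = p + 7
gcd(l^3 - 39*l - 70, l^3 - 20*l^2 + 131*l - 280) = l - 7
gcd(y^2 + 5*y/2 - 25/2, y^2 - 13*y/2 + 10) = y - 5/2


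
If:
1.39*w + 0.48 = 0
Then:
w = -0.35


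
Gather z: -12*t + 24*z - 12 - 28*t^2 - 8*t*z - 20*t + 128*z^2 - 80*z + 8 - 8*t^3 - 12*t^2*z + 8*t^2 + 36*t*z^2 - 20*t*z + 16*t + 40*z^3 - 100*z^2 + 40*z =-8*t^3 - 20*t^2 - 16*t + 40*z^3 + z^2*(36*t + 28) + z*(-12*t^2 - 28*t - 16) - 4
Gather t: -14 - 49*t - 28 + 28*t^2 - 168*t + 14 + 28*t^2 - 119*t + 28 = 56*t^2 - 336*t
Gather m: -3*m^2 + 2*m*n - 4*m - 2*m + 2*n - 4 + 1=-3*m^2 + m*(2*n - 6) + 2*n - 3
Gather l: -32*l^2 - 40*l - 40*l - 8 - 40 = -32*l^2 - 80*l - 48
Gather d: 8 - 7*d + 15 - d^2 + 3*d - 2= -d^2 - 4*d + 21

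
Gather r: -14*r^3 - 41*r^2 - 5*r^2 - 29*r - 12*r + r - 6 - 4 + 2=-14*r^3 - 46*r^2 - 40*r - 8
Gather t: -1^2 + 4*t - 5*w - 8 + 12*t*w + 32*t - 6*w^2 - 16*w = t*(12*w + 36) - 6*w^2 - 21*w - 9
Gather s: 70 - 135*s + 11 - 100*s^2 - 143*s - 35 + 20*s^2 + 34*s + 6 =-80*s^2 - 244*s + 52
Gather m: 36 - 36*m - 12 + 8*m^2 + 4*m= 8*m^2 - 32*m + 24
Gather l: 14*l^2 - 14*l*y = 14*l^2 - 14*l*y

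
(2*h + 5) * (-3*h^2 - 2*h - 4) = -6*h^3 - 19*h^2 - 18*h - 20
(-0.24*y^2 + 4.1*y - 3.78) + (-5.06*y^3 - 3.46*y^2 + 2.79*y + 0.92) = -5.06*y^3 - 3.7*y^2 + 6.89*y - 2.86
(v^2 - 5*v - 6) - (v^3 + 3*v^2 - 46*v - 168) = -v^3 - 2*v^2 + 41*v + 162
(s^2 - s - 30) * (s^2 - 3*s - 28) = s^4 - 4*s^3 - 55*s^2 + 118*s + 840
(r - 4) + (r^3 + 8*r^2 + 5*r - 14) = r^3 + 8*r^2 + 6*r - 18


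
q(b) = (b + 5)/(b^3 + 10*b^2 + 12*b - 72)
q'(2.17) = -3.78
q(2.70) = 0.15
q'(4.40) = -0.02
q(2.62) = 0.17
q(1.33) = -0.18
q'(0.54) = -0.05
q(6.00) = 0.02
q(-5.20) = 0.04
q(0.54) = -0.09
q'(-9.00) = 0.02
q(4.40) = 0.04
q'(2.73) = -0.20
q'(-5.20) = -0.32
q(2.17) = 0.63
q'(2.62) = -0.28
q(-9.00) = 0.04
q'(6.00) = -0.00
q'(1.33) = -0.24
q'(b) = (b + 5)*(-3*b^2 - 20*b - 12)/(b^3 + 10*b^2 + 12*b - 72)^2 + 1/(b^3 + 10*b^2 + 12*b - 72)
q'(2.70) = -0.22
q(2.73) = 0.14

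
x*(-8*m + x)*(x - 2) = -8*m*x^2 + 16*m*x + x^3 - 2*x^2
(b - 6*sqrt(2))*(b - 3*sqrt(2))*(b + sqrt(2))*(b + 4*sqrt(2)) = b^4 - 4*sqrt(2)*b^3 - 46*b^2 + 108*sqrt(2)*b + 288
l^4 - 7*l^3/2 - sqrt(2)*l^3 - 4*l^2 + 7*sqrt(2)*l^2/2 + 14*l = l*(l - 7/2)*(l - 2*sqrt(2))*(l + sqrt(2))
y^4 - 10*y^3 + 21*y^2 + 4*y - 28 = (y - 7)*(y - 2)^2*(y + 1)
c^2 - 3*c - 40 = (c - 8)*(c + 5)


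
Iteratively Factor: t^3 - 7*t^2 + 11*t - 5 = (t - 5)*(t^2 - 2*t + 1) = (t - 5)*(t - 1)*(t - 1)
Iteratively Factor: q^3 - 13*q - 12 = (q + 1)*(q^2 - q - 12) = (q - 4)*(q + 1)*(q + 3)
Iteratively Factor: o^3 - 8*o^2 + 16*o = (o)*(o^2 - 8*o + 16) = o*(o - 4)*(o - 4)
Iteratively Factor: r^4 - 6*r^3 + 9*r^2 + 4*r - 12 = (r - 3)*(r^3 - 3*r^2 + 4) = (r - 3)*(r - 2)*(r^2 - r - 2) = (r - 3)*(r - 2)^2*(r + 1)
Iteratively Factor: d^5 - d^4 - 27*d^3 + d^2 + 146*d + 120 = (d + 2)*(d^4 - 3*d^3 - 21*d^2 + 43*d + 60) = (d + 2)*(d + 4)*(d^3 - 7*d^2 + 7*d + 15) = (d - 5)*(d + 2)*(d + 4)*(d^2 - 2*d - 3) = (d - 5)*(d - 3)*(d + 2)*(d + 4)*(d + 1)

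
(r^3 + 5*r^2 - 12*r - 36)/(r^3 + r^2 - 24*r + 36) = (r + 2)/(r - 2)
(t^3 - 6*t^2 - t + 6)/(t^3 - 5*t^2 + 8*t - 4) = (t^2 - 5*t - 6)/(t^2 - 4*t + 4)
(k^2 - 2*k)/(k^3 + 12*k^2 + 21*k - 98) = k/(k^2 + 14*k + 49)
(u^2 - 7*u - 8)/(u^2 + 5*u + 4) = (u - 8)/(u + 4)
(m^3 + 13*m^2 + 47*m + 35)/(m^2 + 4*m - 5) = (m^2 + 8*m + 7)/(m - 1)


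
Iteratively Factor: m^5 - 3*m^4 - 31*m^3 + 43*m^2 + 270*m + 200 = (m + 4)*(m^4 - 7*m^3 - 3*m^2 + 55*m + 50) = (m + 2)*(m + 4)*(m^3 - 9*m^2 + 15*m + 25) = (m - 5)*(m + 2)*(m + 4)*(m^2 - 4*m - 5) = (m - 5)^2*(m + 2)*(m + 4)*(m + 1)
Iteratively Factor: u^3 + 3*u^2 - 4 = (u + 2)*(u^2 + u - 2) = (u - 1)*(u + 2)*(u + 2)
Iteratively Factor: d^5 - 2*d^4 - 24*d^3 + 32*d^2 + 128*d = (d - 4)*(d^4 + 2*d^3 - 16*d^2 - 32*d) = d*(d - 4)*(d^3 + 2*d^2 - 16*d - 32) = d*(d - 4)*(d + 4)*(d^2 - 2*d - 8) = d*(d - 4)^2*(d + 4)*(d + 2)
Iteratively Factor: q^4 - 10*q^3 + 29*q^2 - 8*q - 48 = (q + 1)*(q^3 - 11*q^2 + 40*q - 48) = (q - 4)*(q + 1)*(q^2 - 7*q + 12) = (q - 4)^2*(q + 1)*(q - 3)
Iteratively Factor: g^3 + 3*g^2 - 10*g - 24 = (g - 3)*(g^2 + 6*g + 8) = (g - 3)*(g + 4)*(g + 2)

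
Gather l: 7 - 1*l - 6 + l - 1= 0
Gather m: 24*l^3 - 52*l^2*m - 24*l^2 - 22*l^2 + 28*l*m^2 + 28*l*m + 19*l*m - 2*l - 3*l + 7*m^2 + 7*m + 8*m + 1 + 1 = 24*l^3 - 46*l^2 - 5*l + m^2*(28*l + 7) + m*(-52*l^2 + 47*l + 15) + 2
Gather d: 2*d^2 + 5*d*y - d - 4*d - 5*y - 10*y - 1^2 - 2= 2*d^2 + d*(5*y - 5) - 15*y - 3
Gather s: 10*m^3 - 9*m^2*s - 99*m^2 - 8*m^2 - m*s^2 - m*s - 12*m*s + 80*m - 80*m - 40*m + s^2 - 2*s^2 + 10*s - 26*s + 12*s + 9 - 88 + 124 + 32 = 10*m^3 - 107*m^2 - 40*m + s^2*(-m - 1) + s*(-9*m^2 - 13*m - 4) + 77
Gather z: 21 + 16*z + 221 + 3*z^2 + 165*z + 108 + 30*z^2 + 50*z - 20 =33*z^2 + 231*z + 330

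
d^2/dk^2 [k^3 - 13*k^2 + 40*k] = 6*k - 26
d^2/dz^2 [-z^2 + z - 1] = -2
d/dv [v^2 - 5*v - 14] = 2*v - 5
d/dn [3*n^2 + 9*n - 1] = 6*n + 9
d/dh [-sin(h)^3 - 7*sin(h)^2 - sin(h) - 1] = (-14*sin(h) + 3*cos(h)^2 - 4)*cos(h)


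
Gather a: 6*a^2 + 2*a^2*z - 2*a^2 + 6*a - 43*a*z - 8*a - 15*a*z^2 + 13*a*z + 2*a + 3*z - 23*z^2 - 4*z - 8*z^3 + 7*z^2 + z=a^2*(2*z + 4) + a*(-15*z^2 - 30*z) - 8*z^3 - 16*z^2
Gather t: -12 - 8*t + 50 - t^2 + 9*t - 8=-t^2 + t + 30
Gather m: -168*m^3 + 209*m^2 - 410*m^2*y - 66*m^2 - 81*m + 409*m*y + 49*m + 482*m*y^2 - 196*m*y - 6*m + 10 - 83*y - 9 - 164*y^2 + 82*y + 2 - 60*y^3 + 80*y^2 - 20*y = -168*m^3 + m^2*(143 - 410*y) + m*(482*y^2 + 213*y - 38) - 60*y^3 - 84*y^2 - 21*y + 3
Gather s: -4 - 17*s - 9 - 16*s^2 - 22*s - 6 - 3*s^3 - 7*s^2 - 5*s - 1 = -3*s^3 - 23*s^2 - 44*s - 20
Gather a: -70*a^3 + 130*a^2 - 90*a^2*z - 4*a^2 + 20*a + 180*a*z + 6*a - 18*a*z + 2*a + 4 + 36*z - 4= -70*a^3 + a^2*(126 - 90*z) + a*(162*z + 28) + 36*z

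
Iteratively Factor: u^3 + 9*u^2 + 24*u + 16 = (u + 4)*(u^2 + 5*u + 4) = (u + 4)^2*(u + 1)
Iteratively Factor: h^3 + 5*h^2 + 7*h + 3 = (h + 3)*(h^2 + 2*h + 1) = (h + 1)*(h + 3)*(h + 1)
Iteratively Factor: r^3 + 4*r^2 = (r)*(r^2 + 4*r) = r^2*(r + 4)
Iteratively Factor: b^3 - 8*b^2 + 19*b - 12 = (b - 1)*(b^2 - 7*b + 12) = (b - 3)*(b - 1)*(b - 4)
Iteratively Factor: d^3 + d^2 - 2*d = (d - 1)*(d^2 + 2*d) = d*(d - 1)*(d + 2)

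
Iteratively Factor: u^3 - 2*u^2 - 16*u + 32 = (u + 4)*(u^2 - 6*u + 8) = (u - 4)*(u + 4)*(u - 2)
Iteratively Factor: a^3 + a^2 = (a + 1)*(a^2) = a*(a + 1)*(a)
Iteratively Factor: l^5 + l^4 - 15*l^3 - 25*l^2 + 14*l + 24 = (l - 1)*(l^4 + 2*l^3 - 13*l^2 - 38*l - 24) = (l - 4)*(l - 1)*(l^3 + 6*l^2 + 11*l + 6) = (l - 4)*(l - 1)*(l + 3)*(l^2 + 3*l + 2) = (l - 4)*(l - 1)*(l + 2)*(l + 3)*(l + 1)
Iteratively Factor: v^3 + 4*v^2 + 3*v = (v)*(v^2 + 4*v + 3) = v*(v + 3)*(v + 1)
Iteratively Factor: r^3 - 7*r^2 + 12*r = (r - 4)*(r^2 - 3*r) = r*(r - 4)*(r - 3)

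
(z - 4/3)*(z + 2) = z^2 + 2*z/3 - 8/3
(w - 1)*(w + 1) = w^2 - 1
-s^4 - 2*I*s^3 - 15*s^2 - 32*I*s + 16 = (s - 4*I)*(s + 4*I)*(-I*s + 1)^2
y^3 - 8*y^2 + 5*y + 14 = (y - 7)*(y - 2)*(y + 1)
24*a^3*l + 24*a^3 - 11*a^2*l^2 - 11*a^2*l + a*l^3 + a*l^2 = (-8*a + l)*(-3*a + l)*(a*l + a)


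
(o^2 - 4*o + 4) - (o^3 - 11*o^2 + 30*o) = -o^3 + 12*o^2 - 34*o + 4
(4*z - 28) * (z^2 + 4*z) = 4*z^3 - 12*z^2 - 112*z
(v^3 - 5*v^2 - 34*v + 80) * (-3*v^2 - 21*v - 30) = -3*v^5 - 6*v^4 + 177*v^3 + 624*v^2 - 660*v - 2400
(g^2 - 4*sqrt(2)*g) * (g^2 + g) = g^4 - 4*sqrt(2)*g^3 + g^3 - 4*sqrt(2)*g^2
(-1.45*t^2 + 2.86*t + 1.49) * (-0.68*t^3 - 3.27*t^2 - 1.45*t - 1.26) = 0.986*t^5 + 2.7967*t^4 - 8.2629*t^3 - 7.1923*t^2 - 5.7641*t - 1.8774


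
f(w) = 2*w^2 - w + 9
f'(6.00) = 23.00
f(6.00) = 75.00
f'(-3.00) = -13.00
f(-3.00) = 30.00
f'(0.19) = -0.24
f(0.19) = 8.88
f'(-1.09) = -5.36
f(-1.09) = 12.47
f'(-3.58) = -15.32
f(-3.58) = 38.21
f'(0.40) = 0.60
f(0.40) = 8.92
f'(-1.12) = -5.48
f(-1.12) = 12.63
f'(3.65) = 13.60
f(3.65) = 32.00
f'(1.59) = 5.36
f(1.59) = 12.47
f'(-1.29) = -6.16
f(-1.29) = 13.62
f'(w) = 4*w - 1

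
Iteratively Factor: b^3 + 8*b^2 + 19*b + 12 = (b + 4)*(b^2 + 4*b + 3) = (b + 1)*(b + 4)*(b + 3)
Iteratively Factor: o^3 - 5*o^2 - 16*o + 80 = (o - 4)*(o^2 - o - 20) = (o - 4)*(o + 4)*(o - 5)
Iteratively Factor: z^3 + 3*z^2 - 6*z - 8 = (z + 4)*(z^2 - z - 2) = (z - 2)*(z + 4)*(z + 1)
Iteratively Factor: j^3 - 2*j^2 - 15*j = (j + 3)*(j^2 - 5*j) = j*(j + 3)*(j - 5)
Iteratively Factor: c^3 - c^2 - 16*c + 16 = (c - 4)*(c^2 + 3*c - 4) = (c - 4)*(c - 1)*(c + 4)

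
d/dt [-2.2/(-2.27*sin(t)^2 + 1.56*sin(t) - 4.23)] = (3.432 - 9.988*sin(t))*cos(t)/(2.27*sin(t)^2 - 1.56*sin(t) + 4.23)^2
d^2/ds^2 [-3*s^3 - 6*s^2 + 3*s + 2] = -18*s - 12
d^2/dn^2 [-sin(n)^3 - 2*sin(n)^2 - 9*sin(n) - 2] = 9*sin(n)^3 + 8*sin(n)^2 + 3*sin(n) - 4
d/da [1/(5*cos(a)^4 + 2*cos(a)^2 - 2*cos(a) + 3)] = 2*(10*cos(a)^3 + 2*cos(a) - 1)*sin(a)/(5*cos(a)^4 + 2*cos(a)^2 - 2*cos(a) + 3)^2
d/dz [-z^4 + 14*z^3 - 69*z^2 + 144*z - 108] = -4*z^3 + 42*z^2 - 138*z + 144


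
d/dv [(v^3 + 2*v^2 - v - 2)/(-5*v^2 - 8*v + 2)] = (-5*v^4 - 16*v^3 - 15*v^2 - 12*v - 18)/(25*v^4 + 80*v^3 + 44*v^2 - 32*v + 4)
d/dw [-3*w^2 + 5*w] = 5 - 6*w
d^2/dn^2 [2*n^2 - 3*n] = 4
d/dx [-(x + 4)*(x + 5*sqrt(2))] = -2*x - 5*sqrt(2) - 4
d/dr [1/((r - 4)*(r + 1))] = (3 - 2*r)/(r^4 - 6*r^3 + r^2 + 24*r + 16)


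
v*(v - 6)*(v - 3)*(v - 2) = v^4 - 11*v^3 + 36*v^2 - 36*v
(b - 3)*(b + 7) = b^2 + 4*b - 21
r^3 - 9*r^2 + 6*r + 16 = (r - 8)*(r - 2)*(r + 1)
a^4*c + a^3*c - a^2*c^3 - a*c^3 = a*(a - c)*(a + c)*(a*c + c)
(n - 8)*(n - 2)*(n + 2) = n^3 - 8*n^2 - 4*n + 32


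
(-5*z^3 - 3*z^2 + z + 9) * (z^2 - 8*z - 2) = -5*z^5 + 37*z^4 + 35*z^3 + 7*z^2 - 74*z - 18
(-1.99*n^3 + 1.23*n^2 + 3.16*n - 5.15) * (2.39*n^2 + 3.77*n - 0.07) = -4.7561*n^5 - 4.5626*n^4 + 12.3288*n^3 - 0.481400000000002*n^2 - 19.6367*n + 0.3605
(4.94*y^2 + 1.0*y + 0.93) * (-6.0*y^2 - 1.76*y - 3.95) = -29.64*y^4 - 14.6944*y^3 - 26.853*y^2 - 5.5868*y - 3.6735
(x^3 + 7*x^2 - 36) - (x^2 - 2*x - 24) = x^3 + 6*x^2 + 2*x - 12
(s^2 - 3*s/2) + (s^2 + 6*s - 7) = 2*s^2 + 9*s/2 - 7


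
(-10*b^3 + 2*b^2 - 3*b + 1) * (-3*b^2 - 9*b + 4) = 30*b^5 + 84*b^4 - 49*b^3 + 32*b^2 - 21*b + 4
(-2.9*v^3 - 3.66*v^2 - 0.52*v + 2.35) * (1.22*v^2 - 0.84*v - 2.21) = -3.538*v^5 - 2.0292*v^4 + 8.849*v^3 + 11.3924*v^2 - 0.8248*v - 5.1935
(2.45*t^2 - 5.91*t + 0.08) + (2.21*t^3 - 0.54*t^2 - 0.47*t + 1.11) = 2.21*t^3 + 1.91*t^2 - 6.38*t + 1.19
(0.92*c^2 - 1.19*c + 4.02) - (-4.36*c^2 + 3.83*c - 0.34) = 5.28*c^2 - 5.02*c + 4.36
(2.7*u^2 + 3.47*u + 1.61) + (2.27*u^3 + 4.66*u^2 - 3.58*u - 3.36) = 2.27*u^3 + 7.36*u^2 - 0.11*u - 1.75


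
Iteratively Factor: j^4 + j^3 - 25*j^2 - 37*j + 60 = (j - 1)*(j^3 + 2*j^2 - 23*j - 60) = (j - 1)*(j + 4)*(j^2 - 2*j - 15) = (j - 5)*(j - 1)*(j + 4)*(j + 3)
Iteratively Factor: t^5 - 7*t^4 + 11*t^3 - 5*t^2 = (t - 1)*(t^4 - 6*t^3 + 5*t^2) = (t - 5)*(t - 1)*(t^3 - t^2) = (t - 5)*(t - 1)^2*(t^2) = t*(t - 5)*(t - 1)^2*(t)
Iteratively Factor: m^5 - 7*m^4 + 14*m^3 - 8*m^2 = (m - 2)*(m^4 - 5*m^3 + 4*m^2) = m*(m - 2)*(m^3 - 5*m^2 + 4*m) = m*(m - 2)*(m - 1)*(m^2 - 4*m) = m^2*(m - 2)*(m - 1)*(m - 4)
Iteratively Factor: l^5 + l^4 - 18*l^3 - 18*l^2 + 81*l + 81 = (l - 3)*(l^4 + 4*l^3 - 6*l^2 - 36*l - 27) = (l - 3)*(l + 1)*(l^3 + 3*l^2 - 9*l - 27) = (l - 3)*(l + 1)*(l + 3)*(l^2 - 9) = (l - 3)^2*(l + 1)*(l + 3)*(l + 3)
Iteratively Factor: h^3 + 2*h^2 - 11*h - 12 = (h + 4)*(h^2 - 2*h - 3) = (h + 1)*(h + 4)*(h - 3)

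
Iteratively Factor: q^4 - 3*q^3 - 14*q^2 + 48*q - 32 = (q - 4)*(q^3 + q^2 - 10*q + 8) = (q - 4)*(q - 2)*(q^2 + 3*q - 4) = (q - 4)*(q - 2)*(q - 1)*(q + 4)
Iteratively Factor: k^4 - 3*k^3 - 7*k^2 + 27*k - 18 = (k - 2)*(k^3 - k^2 - 9*k + 9) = (k - 3)*(k - 2)*(k^2 + 2*k - 3) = (k - 3)*(k - 2)*(k - 1)*(k + 3)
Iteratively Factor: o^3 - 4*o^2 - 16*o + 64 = (o - 4)*(o^2 - 16) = (o - 4)*(o + 4)*(o - 4)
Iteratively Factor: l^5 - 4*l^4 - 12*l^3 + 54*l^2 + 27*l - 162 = (l - 3)*(l^4 - l^3 - 15*l^2 + 9*l + 54) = (l - 3)^2*(l^3 + 2*l^2 - 9*l - 18) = (l - 3)^2*(l + 3)*(l^2 - l - 6) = (l - 3)^2*(l + 2)*(l + 3)*(l - 3)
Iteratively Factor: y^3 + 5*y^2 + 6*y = (y + 3)*(y^2 + 2*y) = y*(y + 3)*(y + 2)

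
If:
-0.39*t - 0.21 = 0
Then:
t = -0.54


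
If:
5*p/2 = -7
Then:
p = -14/5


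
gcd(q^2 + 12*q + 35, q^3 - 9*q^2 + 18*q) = 1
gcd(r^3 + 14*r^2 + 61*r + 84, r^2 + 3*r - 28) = r + 7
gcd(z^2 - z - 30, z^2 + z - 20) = z + 5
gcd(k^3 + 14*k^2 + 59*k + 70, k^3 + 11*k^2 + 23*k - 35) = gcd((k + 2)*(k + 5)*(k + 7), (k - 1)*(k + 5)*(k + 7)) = k^2 + 12*k + 35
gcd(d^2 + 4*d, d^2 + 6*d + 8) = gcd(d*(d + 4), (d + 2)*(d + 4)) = d + 4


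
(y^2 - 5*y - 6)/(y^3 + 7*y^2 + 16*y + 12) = (y^2 - 5*y - 6)/(y^3 + 7*y^2 + 16*y + 12)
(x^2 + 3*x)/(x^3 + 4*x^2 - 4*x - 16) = x*(x + 3)/(x^3 + 4*x^2 - 4*x - 16)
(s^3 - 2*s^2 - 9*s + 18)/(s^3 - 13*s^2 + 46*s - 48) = (s + 3)/(s - 8)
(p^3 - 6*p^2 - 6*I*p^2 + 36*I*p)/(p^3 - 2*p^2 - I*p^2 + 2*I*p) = (p^2 - 6*p - 6*I*p + 36*I)/(p^2 - 2*p - I*p + 2*I)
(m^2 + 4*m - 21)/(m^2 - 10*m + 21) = (m + 7)/(m - 7)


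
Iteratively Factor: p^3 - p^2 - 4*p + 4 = (p - 2)*(p^2 + p - 2) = (p - 2)*(p - 1)*(p + 2)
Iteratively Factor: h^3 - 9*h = (h + 3)*(h^2 - 3*h) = h*(h + 3)*(h - 3)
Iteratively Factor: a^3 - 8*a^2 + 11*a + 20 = (a + 1)*(a^2 - 9*a + 20) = (a - 5)*(a + 1)*(a - 4)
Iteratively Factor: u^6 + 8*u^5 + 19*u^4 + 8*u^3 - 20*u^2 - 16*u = (u + 2)*(u^5 + 6*u^4 + 7*u^3 - 6*u^2 - 8*u) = (u - 1)*(u + 2)*(u^4 + 7*u^3 + 14*u^2 + 8*u) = (u - 1)*(u + 2)^2*(u^3 + 5*u^2 + 4*u) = u*(u - 1)*(u + 2)^2*(u^2 + 5*u + 4) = u*(u - 1)*(u + 2)^2*(u + 4)*(u + 1)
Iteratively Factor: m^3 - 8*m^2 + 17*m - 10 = (m - 1)*(m^2 - 7*m + 10) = (m - 5)*(m - 1)*(m - 2)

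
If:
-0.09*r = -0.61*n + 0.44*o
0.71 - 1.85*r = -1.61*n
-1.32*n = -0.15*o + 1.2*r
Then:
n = -0.22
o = -0.34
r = 0.20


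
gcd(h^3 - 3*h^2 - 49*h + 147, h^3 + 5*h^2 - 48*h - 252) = h - 7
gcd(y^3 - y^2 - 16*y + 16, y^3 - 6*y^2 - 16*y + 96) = y^2 - 16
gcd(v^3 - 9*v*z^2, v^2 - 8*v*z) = v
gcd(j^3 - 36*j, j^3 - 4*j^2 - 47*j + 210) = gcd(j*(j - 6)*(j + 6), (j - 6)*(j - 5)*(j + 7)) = j - 6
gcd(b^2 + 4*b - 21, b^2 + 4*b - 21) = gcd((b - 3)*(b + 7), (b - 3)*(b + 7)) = b^2 + 4*b - 21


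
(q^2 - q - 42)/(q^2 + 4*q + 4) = (q^2 - q - 42)/(q^2 + 4*q + 4)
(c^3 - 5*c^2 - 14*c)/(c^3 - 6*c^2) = (c^2 - 5*c - 14)/(c*(c - 6))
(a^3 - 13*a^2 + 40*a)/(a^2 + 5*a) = (a^2 - 13*a + 40)/(a + 5)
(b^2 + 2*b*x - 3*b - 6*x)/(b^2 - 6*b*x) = (b^2 + 2*b*x - 3*b - 6*x)/(b*(b - 6*x))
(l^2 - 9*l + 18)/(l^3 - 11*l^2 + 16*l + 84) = (l - 3)/(l^2 - 5*l - 14)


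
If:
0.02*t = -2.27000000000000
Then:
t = -113.50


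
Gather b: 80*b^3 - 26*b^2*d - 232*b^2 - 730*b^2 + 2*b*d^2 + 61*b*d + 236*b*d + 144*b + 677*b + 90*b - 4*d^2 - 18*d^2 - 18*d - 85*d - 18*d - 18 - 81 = 80*b^3 + b^2*(-26*d - 962) + b*(2*d^2 + 297*d + 911) - 22*d^2 - 121*d - 99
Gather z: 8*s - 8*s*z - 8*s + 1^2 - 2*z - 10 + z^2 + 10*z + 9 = z^2 + z*(8 - 8*s)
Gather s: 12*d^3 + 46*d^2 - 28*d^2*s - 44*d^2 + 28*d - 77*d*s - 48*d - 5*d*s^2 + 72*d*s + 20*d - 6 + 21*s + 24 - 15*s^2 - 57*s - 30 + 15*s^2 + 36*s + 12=12*d^3 + 2*d^2 - 5*d*s^2 + s*(-28*d^2 - 5*d)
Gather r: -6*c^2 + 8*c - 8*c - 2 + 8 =6 - 6*c^2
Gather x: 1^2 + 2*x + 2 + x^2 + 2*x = x^2 + 4*x + 3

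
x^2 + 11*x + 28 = (x + 4)*(x + 7)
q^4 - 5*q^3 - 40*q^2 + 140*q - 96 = (q - 8)*(q - 2)*(q - 1)*(q + 6)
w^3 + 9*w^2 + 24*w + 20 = (w + 2)^2*(w + 5)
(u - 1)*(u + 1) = u^2 - 1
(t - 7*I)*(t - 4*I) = t^2 - 11*I*t - 28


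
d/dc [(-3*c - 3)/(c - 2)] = 9/(c - 2)^2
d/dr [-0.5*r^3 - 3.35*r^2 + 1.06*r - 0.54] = -1.5*r^2 - 6.7*r + 1.06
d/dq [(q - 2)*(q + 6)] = 2*q + 4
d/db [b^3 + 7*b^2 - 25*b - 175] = 3*b^2 + 14*b - 25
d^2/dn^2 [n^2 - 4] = 2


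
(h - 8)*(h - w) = h^2 - h*w - 8*h + 8*w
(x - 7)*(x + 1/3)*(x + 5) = x^3 - 5*x^2/3 - 107*x/3 - 35/3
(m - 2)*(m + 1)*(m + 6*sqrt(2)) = m^3 - m^2 + 6*sqrt(2)*m^2 - 6*sqrt(2)*m - 2*m - 12*sqrt(2)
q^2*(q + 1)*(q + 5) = q^4 + 6*q^3 + 5*q^2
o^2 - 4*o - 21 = (o - 7)*(o + 3)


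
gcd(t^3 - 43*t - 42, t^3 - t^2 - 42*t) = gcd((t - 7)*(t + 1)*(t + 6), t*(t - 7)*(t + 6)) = t^2 - t - 42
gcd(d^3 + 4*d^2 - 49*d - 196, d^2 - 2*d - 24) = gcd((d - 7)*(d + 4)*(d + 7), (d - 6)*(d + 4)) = d + 4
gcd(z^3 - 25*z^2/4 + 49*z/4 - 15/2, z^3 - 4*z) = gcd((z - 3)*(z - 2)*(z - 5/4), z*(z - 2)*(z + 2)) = z - 2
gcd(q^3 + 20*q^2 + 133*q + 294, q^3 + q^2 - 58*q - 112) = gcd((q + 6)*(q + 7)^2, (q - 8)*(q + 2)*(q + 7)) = q + 7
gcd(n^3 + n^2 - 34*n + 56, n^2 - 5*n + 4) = n - 4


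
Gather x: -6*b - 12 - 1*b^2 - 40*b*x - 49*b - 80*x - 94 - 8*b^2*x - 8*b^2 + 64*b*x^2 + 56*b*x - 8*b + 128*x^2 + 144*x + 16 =-9*b^2 - 63*b + x^2*(64*b + 128) + x*(-8*b^2 + 16*b + 64) - 90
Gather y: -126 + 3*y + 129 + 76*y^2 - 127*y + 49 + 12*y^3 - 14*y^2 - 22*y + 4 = 12*y^3 + 62*y^2 - 146*y + 56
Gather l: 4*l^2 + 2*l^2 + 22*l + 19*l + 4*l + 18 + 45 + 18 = 6*l^2 + 45*l + 81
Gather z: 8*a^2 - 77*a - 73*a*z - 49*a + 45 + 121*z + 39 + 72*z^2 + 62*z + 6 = 8*a^2 - 126*a + 72*z^2 + z*(183 - 73*a) + 90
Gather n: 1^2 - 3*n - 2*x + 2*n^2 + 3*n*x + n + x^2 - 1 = 2*n^2 + n*(3*x - 2) + x^2 - 2*x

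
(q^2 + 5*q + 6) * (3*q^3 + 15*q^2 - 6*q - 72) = 3*q^5 + 30*q^4 + 87*q^3 - 12*q^2 - 396*q - 432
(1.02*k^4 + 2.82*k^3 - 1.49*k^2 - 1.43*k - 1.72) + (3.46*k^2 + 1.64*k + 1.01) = 1.02*k^4 + 2.82*k^3 + 1.97*k^2 + 0.21*k - 0.71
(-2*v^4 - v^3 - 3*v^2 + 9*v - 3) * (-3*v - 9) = 6*v^5 + 21*v^4 + 18*v^3 - 72*v + 27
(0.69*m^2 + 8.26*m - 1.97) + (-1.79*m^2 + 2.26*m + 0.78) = -1.1*m^2 + 10.52*m - 1.19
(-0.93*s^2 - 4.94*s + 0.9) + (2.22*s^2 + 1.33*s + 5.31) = 1.29*s^2 - 3.61*s + 6.21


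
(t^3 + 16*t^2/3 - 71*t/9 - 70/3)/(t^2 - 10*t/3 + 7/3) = (t^2 + 23*t/3 + 10)/(t - 1)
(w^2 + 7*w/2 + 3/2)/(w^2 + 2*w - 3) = (w + 1/2)/(w - 1)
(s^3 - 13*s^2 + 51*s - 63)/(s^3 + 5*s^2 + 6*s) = (s^3 - 13*s^2 + 51*s - 63)/(s*(s^2 + 5*s + 6))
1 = 1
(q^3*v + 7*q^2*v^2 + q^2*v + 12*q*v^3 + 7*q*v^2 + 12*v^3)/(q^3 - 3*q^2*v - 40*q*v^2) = v*(q^3 + 7*q^2*v + q^2 + 12*q*v^2 + 7*q*v + 12*v^2)/(q*(q^2 - 3*q*v - 40*v^2))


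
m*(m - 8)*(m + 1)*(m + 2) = m^4 - 5*m^3 - 22*m^2 - 16*m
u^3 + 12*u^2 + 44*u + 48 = (u + 2)*(u + 4)*(u + 6)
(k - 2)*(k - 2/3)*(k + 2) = k^3 - 2*k^2/3 - 4*k + 8/3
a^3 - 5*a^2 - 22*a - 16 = (a - 8)*(a + 1)*(a + 2)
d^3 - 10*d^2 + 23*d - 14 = (d - 7)*(d - 2)*(d - 1)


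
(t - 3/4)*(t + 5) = t^2 + 17*t/4 - 15/4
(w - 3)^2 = w^2 - 6*w + 9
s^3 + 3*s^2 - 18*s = s*(s - 3)*(s + 6)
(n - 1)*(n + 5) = n^2 + 4*n - 5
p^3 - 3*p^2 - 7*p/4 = p*(p - 7/2)*(p + 1/2)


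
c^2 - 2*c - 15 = (c - 5)*(c + 3)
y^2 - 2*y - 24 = (y - 6)*(y + 4)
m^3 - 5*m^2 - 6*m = m*(m - 6)*(m + 1)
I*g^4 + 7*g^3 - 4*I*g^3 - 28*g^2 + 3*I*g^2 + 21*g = g*(g - 3)*(g - 7*I)*(I*g - I)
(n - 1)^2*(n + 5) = n^3 + 3*n^2 - 9*n + 5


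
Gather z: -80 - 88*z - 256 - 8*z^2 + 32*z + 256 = -8*z^2 - 56*z - 80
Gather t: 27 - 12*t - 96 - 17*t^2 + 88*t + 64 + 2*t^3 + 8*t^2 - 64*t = 2*t^3 - 9*t^2 + 12*t - 5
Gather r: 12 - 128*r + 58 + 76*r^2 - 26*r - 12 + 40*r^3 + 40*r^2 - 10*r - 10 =40*r^3 + 116*r^2 - 164*r + 48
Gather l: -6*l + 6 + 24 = 30 - 6*l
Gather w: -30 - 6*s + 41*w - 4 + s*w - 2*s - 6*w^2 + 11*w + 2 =-8*s - 6*w^2 + w*(s + 52) - 32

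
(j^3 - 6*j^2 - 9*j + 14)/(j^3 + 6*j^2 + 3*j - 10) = (j - 7)/(j + 5)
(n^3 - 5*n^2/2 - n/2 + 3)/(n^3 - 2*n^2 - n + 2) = (n - 3/2)/(n - 1)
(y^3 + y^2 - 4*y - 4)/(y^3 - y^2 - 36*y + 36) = (y^3 + y^2 - 4*y - 4)/(y^3 - y^2 - 36*y + 36)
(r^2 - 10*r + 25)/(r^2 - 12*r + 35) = (r - 5)/(r - 7)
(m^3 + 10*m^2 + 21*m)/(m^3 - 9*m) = (m + 7)/(m - 3)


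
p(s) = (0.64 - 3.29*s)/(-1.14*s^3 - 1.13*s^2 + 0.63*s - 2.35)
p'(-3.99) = 0.18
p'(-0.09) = 1.23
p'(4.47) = -0.04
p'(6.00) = -0.02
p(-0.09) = -0.39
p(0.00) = -0.27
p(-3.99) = 0.28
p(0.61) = 0.52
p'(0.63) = 0.80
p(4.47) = 0.11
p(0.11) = -0.12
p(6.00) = 0.07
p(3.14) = 0.21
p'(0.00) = 1.33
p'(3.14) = -0.11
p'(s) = (0.64 - 3.29*s)*(3.42*s^2 + 2.26*s - 0.63)/(-1.14*s^3 - 1.13*s^2 + 0.63*s - 2.35)^2 - 3.29/(-1.14*s^3 - 1.13*s^2 + 0.63*s - 2.35)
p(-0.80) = -1.09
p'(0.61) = 0.85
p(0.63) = 0.53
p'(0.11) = 1.42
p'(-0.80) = 1.01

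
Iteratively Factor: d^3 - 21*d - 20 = (d + 1)*(d^2 - d - 20) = (d - 5)*(d + 1)*(d + 4)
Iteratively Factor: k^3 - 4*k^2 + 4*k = (k)*(k^2 - 4*k + 4) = k*(k - 2)*(k - 2)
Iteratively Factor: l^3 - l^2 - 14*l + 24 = (l - 3)*(l^2 + 2*l - 8) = (l - 3)*(l - 2)*(l + 4)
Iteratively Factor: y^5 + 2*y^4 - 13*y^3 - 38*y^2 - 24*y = (y)*(y^4 + 2*y^3 - 13*y^2 - 38*y - 24) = y*(y + 2)*(y^3 - 13*y - 12) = y*(y - 4)*(y + 2)*(y^2 + 4*y + 3) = y*(y - 4)*(y + 2)*(y + 3)*(y + 1)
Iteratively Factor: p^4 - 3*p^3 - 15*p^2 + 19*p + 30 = (p + 1)*(p^3 - 4*p^2 - 11*p + 30) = (p - 2)*(p + 1)*(p^2 - 2*p - 15) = (p - 5)*(p - 2)*(p + 1)*(p + 3)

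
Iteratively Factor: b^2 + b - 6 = (b - 2)*(b + 3)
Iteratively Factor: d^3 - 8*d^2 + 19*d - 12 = (d - 3)*(d^2 - 5*d + 4) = (d - 4)*(d - 3)*(d - 1)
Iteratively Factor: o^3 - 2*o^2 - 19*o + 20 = (o - 5)*(o^2 + 3*o - 4) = (o - 5)*(o - 1)*(o + 4)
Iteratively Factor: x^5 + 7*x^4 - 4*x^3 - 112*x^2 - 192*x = (x)*(x^4 + 7*x^3 - 4*x^2 - 112*x - 192) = x*(x - 4)*(x^3 + 11*x^2 + 40*x + 48) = x*(x - 4)*(x + 3)*(x^2 + 8*x + 16) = x*(x - 4)*(x + 3)*(x + 4)*(x + 4)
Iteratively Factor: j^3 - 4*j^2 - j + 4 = (j + 1)*(j^2 - 5*j + 4) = (j - 4)*(j + 1)*(j - 1)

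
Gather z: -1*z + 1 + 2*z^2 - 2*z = 2*z^2 - 3*z + 1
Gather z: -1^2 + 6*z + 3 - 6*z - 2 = 0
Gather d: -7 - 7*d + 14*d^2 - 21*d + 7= 14*d^2 - 28*d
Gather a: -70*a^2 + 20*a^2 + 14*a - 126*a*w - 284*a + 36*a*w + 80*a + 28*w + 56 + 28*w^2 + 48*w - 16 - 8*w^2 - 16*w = -50*a^2 + a*(-90*w - 190) + 20*w^2 + 60*w + 40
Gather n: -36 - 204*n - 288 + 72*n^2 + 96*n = 72*n^2 - 108*n - 324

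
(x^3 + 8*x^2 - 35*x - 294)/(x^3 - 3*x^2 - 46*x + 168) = (x + 7)/(x - 4)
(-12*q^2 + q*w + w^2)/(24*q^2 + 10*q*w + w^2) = (-3*q + w)/(6*q + w)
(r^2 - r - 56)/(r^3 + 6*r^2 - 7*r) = (r - 8)/(r*(r - 1))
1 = 1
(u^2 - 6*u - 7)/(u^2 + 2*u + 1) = (u - 7)/(u + 1)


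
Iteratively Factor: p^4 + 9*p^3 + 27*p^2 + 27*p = (p + 3)*(p^3 + 6*p^2 + 9*p) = (p + 3)^2*(p^2 + 3*p) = (p + 3)^3*(p)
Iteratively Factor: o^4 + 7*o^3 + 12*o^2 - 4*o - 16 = (o - 1)*(o^3 + 8*o^2 + 20*o + 16) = (o - 1)*(o + 2)*(o^2 + 6*o + 8) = (o - 1)*(o + 2)^2*(o + 4)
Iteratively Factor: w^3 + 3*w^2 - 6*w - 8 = (w - 2)*(w^2 + 5*w + 4) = (w - 2)*(w + 4)*(w + 1)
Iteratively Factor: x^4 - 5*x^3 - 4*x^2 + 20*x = (x + 2)*(x^3 - 7*x^2 + 10*x) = x*(x + 2)*(x^2 - 7*x + 10) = x*(x - 5)*(x + 2)*(x - 2)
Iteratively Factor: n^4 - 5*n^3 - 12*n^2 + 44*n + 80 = (n - 4)*(n^3 - n^2 - 16*n - 20) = (n - 5)*(n - 4)*(n^2 + 4*n + 4) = (n - 5)*(n - 4)*(n + 2)*(n + 2)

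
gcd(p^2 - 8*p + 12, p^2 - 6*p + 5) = 1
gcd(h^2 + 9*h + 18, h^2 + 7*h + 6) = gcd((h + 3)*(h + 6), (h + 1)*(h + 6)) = h + 6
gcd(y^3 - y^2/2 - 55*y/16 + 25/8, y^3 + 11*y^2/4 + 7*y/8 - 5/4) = y + 2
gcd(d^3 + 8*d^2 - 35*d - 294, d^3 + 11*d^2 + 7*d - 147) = d^2 + 14*d + 49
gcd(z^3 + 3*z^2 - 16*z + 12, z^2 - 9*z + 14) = z - 2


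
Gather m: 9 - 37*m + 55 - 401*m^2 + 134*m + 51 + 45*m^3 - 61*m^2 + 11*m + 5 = 45*m^3 - 462*m^2 + 108*m + 120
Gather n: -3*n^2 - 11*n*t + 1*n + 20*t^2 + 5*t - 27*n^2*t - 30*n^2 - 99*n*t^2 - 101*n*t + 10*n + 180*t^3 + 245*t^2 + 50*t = n^2*(-27*t - 33) + n*(-99*t^2 - 112*t + 11) + 180*t^3 + 265*t^2 + 55*t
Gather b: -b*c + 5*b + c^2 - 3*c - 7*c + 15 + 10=b*(5 - c) + c^2 - 10*c + 25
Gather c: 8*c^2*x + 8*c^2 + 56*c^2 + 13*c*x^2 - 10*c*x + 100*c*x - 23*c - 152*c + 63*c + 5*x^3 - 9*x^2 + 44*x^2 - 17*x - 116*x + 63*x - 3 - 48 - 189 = c^2*(8*x + 64) + c*(13*x^2 + 90*x - 112) + 5*x^3 + 35*x^2 - 70*x - 240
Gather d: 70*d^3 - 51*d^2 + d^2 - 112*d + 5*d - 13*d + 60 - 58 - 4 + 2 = 70*d^3 - 50*d^2 - 120*d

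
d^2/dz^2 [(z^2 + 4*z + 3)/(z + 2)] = -2/(z^3 + 6*z^2 + 12*z + 8)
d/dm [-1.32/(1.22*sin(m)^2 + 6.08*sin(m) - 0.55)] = (3.2208*sin(m) + 8.0256)*cos(m)/(1.22*sin(m)^2 + 6.08*sin(m) - 0.55)^2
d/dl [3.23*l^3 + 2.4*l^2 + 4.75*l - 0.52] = 9.69*l^2 + 4.8*l + 4.75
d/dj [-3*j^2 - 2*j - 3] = -6*j - 2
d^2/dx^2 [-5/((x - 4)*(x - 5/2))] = 20*(-4*(x - 4)^2 - 2*(x - 4)*(2*x - 5) - (2*x - 5)^2)/((x - 4)^3*(2*x - 5)^3)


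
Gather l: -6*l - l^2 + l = -l^2 - 5*l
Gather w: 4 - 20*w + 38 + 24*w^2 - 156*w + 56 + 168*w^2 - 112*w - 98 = 192*w^2 - 288*w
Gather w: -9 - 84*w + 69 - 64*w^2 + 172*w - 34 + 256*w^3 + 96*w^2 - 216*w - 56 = 256*w^3 + 32*w^2 - 128*w - 30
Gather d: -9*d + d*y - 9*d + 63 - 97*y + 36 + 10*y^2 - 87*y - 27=d*(y - 18) + 10*y^2 - 184*y + 72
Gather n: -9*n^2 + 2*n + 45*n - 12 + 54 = -9*n^2 + 47*n + 42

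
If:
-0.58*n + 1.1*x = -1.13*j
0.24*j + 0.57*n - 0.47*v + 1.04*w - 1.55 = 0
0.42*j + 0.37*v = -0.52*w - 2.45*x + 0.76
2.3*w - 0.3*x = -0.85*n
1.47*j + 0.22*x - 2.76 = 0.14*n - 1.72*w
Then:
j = 21.08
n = 34.37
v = 20.02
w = -13.16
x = -3.53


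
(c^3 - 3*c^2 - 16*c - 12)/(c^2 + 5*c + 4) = (c^2 - 4*c - 12)/(c + 4)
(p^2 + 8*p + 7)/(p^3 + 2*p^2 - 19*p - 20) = (p + 7)/(p^2 + p - 20)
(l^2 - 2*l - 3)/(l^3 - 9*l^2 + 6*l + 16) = (l - 3)/(l^2 - 10*l + 16)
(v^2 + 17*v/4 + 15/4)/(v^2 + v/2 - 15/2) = (4*v + 5)/(2*(2*v - 5))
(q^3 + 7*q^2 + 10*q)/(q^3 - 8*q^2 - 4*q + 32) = q*(q + 5)/(q^2 - 10*q + 16)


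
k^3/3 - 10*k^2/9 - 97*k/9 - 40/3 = (k/3 + 1)*(k - 8)*(k + 5/3)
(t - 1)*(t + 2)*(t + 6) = t^3 + 7*t^2 + 4*t - 12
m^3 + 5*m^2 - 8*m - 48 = (m - 3)*(m + 4)^2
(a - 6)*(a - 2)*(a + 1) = a^3 - 7*a^2 + 4*a + 12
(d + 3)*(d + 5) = d^2 + 8*d + 15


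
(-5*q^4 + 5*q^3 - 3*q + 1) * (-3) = 15*q^4 - 15*q^3 + 9*q - 3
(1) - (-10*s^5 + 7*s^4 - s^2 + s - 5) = 10*s^5 - 7*s^4 + s^2 - s + 6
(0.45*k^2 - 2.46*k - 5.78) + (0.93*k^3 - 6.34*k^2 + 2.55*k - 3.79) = 0.93*k^3 - 5.89*k^2 + 0.0899999999999999*k - 9.57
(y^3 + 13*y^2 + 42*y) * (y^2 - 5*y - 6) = y^5 + 8*y^4 - 29*y^3 - 288*y^2 - 252*y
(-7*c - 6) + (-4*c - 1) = -11*c - 7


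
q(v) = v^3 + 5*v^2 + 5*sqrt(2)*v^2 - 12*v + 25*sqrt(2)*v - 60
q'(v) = 3*v^2 + 10*v + 10*sqrt(2)*v - 12 + 25*sqrt(2)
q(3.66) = 236.21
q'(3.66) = 151.90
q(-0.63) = -70.17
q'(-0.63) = 9.34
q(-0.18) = -63.82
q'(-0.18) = 19.11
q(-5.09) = 1.99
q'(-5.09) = -21.80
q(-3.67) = -32.56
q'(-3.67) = -24.84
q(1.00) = -23.57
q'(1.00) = 50.50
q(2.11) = 52.42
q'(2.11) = 87.65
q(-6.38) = 22.64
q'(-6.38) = -8.56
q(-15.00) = -1069.34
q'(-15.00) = 336.22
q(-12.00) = -330.03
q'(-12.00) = 165.65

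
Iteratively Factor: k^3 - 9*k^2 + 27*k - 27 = (k - 3)*(k^2 - 6*k + 9) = (k - 3)^2*(k - 3)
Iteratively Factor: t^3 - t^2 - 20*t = (t)*(t^2 - t - 20) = t*(t + 4)*(t - 5)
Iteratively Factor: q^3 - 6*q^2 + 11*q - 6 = (q - 2)*(q^2 - 4*q + 3) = (q - 2)*(q - 1)*(q - 3)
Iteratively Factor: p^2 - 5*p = (p)*(p - 5)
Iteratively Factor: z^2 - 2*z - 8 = (z + 2)*(z - 4)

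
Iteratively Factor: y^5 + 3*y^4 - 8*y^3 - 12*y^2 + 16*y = (y)*(y^4 + 3*y^3 - 8*y^2 - 12*y + 16) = y*(y - 1)*(y^3 + 4*y^2 - 4*y - 16) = y*(y - 1)*(y + 4)*(y^2 - 4) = y*(y - 2)*(y - 1)*(y + 4)*(y + 2)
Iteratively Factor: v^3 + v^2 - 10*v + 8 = (v - 2)*(v^2 + 3*v - 4) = (v - 2)*(v - 1)*(v + 4)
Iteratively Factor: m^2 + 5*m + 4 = (m + 1)*(m + 4)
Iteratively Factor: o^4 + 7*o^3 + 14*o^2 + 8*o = (o)*(o^3 + 7*o^2 + 14*o + 8) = o*(o + 1)*(o^2 + 6*o + 8) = o*(o + 1)*(o + 4)*(o + 2)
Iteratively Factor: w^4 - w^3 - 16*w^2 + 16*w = (w - 1)*(w^3 - 16*w) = (w - 1)*(w + 4)*(w^2 - 4*w) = (w - 4)*(w - 1)*(w + 4)*(w)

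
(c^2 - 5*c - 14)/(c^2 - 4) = (c - 7)/(c - 2)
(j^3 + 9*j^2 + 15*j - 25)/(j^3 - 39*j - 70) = (j^2 + 4*j - 5)/(j^2 - 5*j - 14)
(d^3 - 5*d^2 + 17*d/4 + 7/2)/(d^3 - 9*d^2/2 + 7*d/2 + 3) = (d - 7/2)/(d - 3)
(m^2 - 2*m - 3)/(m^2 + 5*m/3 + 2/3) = 3*(m - 3)/(3*m + 2)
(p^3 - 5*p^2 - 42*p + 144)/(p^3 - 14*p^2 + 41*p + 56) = (p^2 + 3*p - 18)/(p^2 - 6*p - 7)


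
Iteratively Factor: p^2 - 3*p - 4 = (p - 4)*(p + 1)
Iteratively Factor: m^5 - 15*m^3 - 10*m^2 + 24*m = (m - 1)*(m^4 + m^3 - 14*m^2 - 24*m) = (m - 1)*(m + 3)*(m^3 - 2*m^2 - 8*m) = (m - 4)*(m - 1)*(m + 3)*(m^2 + 2*m) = (m - 4)*(m - 1)*(m + 2)*(m + 3)*(m)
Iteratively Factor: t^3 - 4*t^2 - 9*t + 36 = (t + 3)*(t^2 - 7*t + 12) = (t - 4)*(t + 3)*(t - 3)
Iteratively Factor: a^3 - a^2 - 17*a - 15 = (a + 1)*(a^2 - 2*a - 15) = (a + 1)*(a + 3)*(a - 5)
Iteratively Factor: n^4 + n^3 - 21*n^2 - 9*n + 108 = (n + 3)*(n^3 - 2*n^2 - 15*n + 36) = (n - 3)*(n + 3)*(n^2 + n - 12) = (n - 3)*(n + 3)*(n + 4)*(n - 3)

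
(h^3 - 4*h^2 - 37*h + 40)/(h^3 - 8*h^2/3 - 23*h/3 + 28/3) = 3*(h^2 - 3*h - 40)/(3*h^2 - 5*h - 28)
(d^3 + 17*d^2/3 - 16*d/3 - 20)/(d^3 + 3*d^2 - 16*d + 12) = (d + 5/3)/(d - 1)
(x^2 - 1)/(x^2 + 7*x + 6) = (x - 1)/(x + 6)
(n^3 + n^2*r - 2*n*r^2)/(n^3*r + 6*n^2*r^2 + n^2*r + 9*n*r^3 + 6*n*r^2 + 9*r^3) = n*(n^2 + n*r - 2*r^2)/(r*(n^3 + 6*n^2*r + n^2 + 9*n*r^2 + 6*n*r + 9*r^2))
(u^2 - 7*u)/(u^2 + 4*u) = (u - 7)/(u + 4)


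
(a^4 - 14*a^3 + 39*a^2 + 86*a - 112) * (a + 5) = a^5 - 9*a^4 - 31*a^3 + 281*a^2 + 318*a - 560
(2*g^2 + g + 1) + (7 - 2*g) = 2*g^2 - g + 8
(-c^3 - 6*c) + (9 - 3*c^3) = -4*c^3 - 6*c + 9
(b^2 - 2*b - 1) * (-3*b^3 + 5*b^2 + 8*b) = -3*b^5 + 11*b^4 + b^3 - 21*b^2 - 8*b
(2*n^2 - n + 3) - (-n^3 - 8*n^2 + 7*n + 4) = n^3 + 10*n^2 - 8*n - 1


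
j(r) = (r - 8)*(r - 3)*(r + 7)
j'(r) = (r - 8)*(r - 3) + (r - 8)*(r + 7) + (r - 3)*(r + 7) = 3*r^2 - 8*r - 53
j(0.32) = 150.66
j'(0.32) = -55.25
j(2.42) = 30.49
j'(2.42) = -54.79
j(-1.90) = 247.40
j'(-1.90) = -26.97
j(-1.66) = 240.38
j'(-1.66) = -31.45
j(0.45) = 143.43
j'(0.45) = -55.99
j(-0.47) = 191.92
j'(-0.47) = -48.58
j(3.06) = -2.98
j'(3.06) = -49.39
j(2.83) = 8.64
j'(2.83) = -51.61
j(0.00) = 168.00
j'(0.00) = -53.00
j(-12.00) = -1500.00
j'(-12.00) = 475.00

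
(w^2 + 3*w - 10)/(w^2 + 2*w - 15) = (w - 2)/(w - 3)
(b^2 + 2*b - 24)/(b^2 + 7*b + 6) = (b - 4)/(b + 1)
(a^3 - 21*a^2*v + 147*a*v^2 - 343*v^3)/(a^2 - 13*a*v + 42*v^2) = (-a^2 + 14*a*v - 49*v^2)/(-a + 6*v)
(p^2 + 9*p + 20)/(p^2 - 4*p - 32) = (p + 5)/(p - 8)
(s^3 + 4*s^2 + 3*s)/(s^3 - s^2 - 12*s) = (s + 1)/(s - 4)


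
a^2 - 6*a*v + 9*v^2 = (a - 3*v)^2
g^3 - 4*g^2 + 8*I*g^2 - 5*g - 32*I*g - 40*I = (g - 5)*(g + 1)*(g + 8*I)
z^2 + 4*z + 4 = (z + 2)^2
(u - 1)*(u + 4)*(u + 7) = u^3 + 10*u^2 + 17*u - 28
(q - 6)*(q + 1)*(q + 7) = q^3 + 2*q^2 - 41*q - 42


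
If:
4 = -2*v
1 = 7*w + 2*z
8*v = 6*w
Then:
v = -2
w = -8/3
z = 59/6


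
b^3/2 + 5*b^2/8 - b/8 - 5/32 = (b/2 + 1/4)*(b - 1/2)*(b + 5/4)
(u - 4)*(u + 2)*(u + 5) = u^3 + 3*u^2 - 18*u - 40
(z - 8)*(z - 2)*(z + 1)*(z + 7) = z^4 - 2*z^3 - 57*z^2 + 58*z + 112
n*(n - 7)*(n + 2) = n^3 - 5*n^2 - 14*n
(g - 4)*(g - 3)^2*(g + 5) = g^4 - 5*g^3 - 17*g^2 + 129*g - 180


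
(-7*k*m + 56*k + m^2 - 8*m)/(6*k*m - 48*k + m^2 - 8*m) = (-7*k + m)/(6*k + m)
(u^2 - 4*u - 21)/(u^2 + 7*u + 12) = (u - 7)/(u + 4)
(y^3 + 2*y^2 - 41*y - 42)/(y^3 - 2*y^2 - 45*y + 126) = (y + 1)/(y - 3)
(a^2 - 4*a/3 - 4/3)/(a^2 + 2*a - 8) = (a + 2/3)/(a + 4)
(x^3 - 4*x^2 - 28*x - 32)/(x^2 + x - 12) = (x^3 - 4*x^2 - 28*x - 32)/(x^2 + x - 12)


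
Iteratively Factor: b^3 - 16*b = (b - 4)*(b^2 + 4*b) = b*(b - 4)*(b + 4)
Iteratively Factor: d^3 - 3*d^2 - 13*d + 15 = (d + 3)*(d^2 - 6*d + 5) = (d - 5)*(d + 3)*(d - 1)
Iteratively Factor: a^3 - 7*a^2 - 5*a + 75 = (a + 3)*(a^2 - 10*a + 25) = (a - 5)*(a + 3)*(a - 5)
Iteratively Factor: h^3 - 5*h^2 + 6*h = (h)*(h^2 - 5*h + 6) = h*(h - 2)*(h - 3)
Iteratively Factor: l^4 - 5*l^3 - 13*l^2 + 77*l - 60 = (l - 5)*(l^3 - 13*l + 12) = (l - 5)*(l - 3)*(l^2 + 3*l - 4) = (l - 5)*(l - 3)*(l + 4)*(l - 1)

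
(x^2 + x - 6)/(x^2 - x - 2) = (x + 3)/(x + 1)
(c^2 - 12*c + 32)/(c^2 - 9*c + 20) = (c - 8)/(c - 5)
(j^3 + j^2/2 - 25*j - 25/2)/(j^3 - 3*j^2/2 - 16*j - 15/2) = (j + 5)/(j + 3)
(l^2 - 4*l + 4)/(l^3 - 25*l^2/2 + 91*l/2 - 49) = 2*(l - 2)/(2*l^2 - 21*l + 49)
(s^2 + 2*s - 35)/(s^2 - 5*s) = (s + 7)/s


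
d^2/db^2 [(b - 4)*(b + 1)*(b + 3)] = 6*b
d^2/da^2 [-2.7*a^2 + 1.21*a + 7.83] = -5.40000000000000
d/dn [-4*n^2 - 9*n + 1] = -8*n - 9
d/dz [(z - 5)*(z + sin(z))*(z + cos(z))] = (5 - z)*(z + sin(z))*(sin(z) - 1) + (z - 5)*(z + cos(z))*(cos(z) + 1) + (z + sin(z))*(z + cos(z))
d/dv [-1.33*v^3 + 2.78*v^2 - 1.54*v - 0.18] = -3.99*v^2 + 5.56*v - 1.54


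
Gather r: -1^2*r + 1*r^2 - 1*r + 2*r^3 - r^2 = 2*r^3 - 2*r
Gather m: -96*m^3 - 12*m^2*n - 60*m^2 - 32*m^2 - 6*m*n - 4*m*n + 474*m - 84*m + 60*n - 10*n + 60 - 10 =-96*m^3 + m^2*(-12*n - 92) + m*(390 - 10*n) + 50*n + 50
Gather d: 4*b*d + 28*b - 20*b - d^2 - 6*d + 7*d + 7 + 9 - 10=8*b - d^2 + d*(4*b + 1) + 6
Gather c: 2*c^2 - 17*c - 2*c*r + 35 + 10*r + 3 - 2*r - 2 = 2*c^2 + c*(-2*r - 17) + 8*r + 36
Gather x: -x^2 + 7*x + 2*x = -x^2 + 9*x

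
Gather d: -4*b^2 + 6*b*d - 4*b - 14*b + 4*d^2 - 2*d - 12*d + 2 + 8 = -4*b^2 - 18*b + 4*d^2 + d*(6*b - 14) + 10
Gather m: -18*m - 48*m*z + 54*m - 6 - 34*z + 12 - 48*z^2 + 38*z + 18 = m*(36 - 48*z) - 48*z^2 + 4*z + 24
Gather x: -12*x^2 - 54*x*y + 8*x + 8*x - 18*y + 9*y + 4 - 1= -12*x^2 + x*(16 - 54*y) - 9*y + 3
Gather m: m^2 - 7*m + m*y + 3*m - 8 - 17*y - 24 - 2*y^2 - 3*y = m^2 + m*(y - 4) - 2*y^2 - 20*y - 32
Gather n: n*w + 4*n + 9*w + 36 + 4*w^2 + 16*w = n*(w + 4) + 4*w^2 + 25*w + 36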